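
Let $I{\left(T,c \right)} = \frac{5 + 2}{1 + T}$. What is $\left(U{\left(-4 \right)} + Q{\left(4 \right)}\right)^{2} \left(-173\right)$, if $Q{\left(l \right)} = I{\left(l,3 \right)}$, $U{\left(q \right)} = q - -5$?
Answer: $- \frac{24912}{25} \approx -996.48$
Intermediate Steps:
$U{\left(q \right)} = 5 + q$ ($U{\left(q \right)} = q + 5 = 5 + q$)
$I{\left(T,c \right)} = \frac{7}{1 + T}$
$Q{\left(l \right)} = \frac{7}{1 + l}$
$\left(U{\left(-4 \right)} + Q{\left(4 \right)}\right)^{2} \left(-173\right) = \left(\left(5 - 4\right) + \frac{7}{1 + 4}\right)^{2} \left(-173\right) = \left(1 + \frac{7}{5}\right)^{2} \left(-173\right) = \left(\frac{12}{5}\right)^{2} \left(-173\right) = \frac{144}{25} \left(-173\right) = - \frac{24912}{25}$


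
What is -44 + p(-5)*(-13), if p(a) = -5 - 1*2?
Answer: 47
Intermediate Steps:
p(a) = -7 (p(a) = -5 - 2 = -7)
-44 + p(-5)*(-13) = -44 - 7*(-13) = -44 + 91 = 47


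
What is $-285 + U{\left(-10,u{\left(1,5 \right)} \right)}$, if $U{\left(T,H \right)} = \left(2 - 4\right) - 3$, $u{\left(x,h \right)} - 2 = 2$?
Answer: $-290$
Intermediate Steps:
$u{\left(x,h \right)} = 4$ ($u{\left(x,h \right)} = 2 + 2 = 4$)
$U{\left(T,H \right)} = -5$ ($U{\left(T,H \right)} = -2 - 3 = -5$)
$-285 + U{\left(-10,u{\left(1,5 \right)} \right)} = -285 - 5 = -290$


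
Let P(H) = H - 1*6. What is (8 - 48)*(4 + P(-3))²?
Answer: -1000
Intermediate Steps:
P(H) = -6 + H (P(H) = H - 6 = -6 + H)
(8 - 48)*(4 + P(-3))² = (8 - 48)*(4 + (-6 - 3))² = -40*(4 - 9)² = -40*(-5)² = -40*25 = -1000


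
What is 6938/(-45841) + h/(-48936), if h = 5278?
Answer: -290733383/1121637588 ≈ -0.25920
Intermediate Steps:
6938/(-45841) + h/(-48936) = 6938/(-45841) + 5278/(-48936) = 6938*(-1/45841) + 5278*(-1/48936) = -6938/45841 - 2639/24468 = -290733383/1121637588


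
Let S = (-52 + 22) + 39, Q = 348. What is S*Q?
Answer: 3132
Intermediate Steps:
S = 9 (S = -30 + 39 = 9)
S*Q = 9*348 = 3132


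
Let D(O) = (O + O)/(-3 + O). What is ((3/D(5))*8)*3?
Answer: 72/5 ≈ 14.400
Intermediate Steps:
D(O) = 2*O/(-3 + O) (D(O) = (2*O)/(-3 + O) = 2*O/(-3 + O))
((3/D(5))*8)*3 = ((3/((2*5/(-3 + 5))))*8)*3 = ((3/((2*5/2)))*8)*3 = ((3/((2*5*(½))))*8)*3 = ((3/5)*8)*3 = ((3*(⅕))*8)*3 = ((⅗)*8)*3 = (24/5)*3 = 72/5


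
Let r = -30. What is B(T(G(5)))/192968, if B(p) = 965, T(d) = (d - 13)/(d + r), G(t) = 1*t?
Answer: 965/192968 ≈ 0.0050008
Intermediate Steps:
G(t) = t
T(d) = (-13 + d)/(-30 + d) (T(d) = (d - 13)/(d - 30) = (-13 + d)/(-30 + d))
B(T(G(5)))/192968 = 965/192968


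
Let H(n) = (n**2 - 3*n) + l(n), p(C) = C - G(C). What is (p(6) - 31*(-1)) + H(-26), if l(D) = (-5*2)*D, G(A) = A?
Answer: 1045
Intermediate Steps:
l(D) = -10*D
p(C) = 0 (p(C) = C - C = 0)
H(n) = n**2 - 13*n (H(n) = (n**2 - 3*n) - 10*n = n**2 - 13*n)
(p(6) - 31*(-1)) + H(-26) = (0 - 31*(-1)) - 26*(-13 - 26) = (0 + 31) - 26*(-39) = 31 + 1014 = 1045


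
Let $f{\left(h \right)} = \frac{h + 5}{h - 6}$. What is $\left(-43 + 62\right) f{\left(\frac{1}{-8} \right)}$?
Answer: $- \frac{741}{49} \approx -15.122$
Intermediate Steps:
$f{\left(h \right)} = \frac{5 + h}{-6 + h}$
$\left(-43 + 62\right) f{\left(\frac{1}{-8} \right)} = \left(-43 + 62\right) \frac{5 + \frac{1}{-8}}{-6 + \frac{1}{-8}} = 19 \frac{5 - \frac{1}{8}}{-6 - \frac{1}{8}} = 19 \frac{1}{- \frac{49}{8}} \cdot \frac{39}{8} = 19 \left(\left(- \frac{8}{49}\right) \frac{39}{8}\right) = 19 \left(- \frac{39}{49}\right) = - \frac{741}{49}$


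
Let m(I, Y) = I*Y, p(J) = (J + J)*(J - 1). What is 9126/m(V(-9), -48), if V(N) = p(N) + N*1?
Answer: -169/152 ≈ -1.1118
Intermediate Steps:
p(J) = 2*J*(-1 + J) (p(J) = (2*J)*(-1 + J) = 2*J*(-1 + J))
V(N) = N + 2*N*(-1 + N) (V(N) = 2*N*(-1 + N) + N*1 = 2*N*(-1 + N) + N = N + 2*N*(-1 + N))
9126/m(V(-9), -48) = 9126/((-9*(-1 + 2*(-9))*(-48))) = 9126/((-9*(-1 - 18)*(-48))) = 9126/((-9*(-19)*(-48))) = 9126/((171*(-48))) = 9126/(-8208) = 9126*(-1/8208) = -169/152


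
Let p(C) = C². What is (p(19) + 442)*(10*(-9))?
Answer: -72270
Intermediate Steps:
(p(19) + 442)*(10*(-9)) = (19² + 442)*(10*(-9)) = (361 + 442)*(-90) = 803*(-90) = -72270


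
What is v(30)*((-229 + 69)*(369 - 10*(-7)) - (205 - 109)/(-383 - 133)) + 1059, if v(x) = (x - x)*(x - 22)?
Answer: 1059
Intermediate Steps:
v(x) = 0 (v(x) = 0*(-22 + x) = 0)
v(30)*((-229 + 69)*(369 - 10*(-7)) - (205 - 109)/(-383 - 133)) + 1059 = 0*((-229 + 69)*(369 - 10*(-7)) - (205 - 109)/(-383 - 133)) + 1059 = 0*(-160*(369 + 70) - 96/(-516)) + 1059 = 0*(-160*439 - 96*(-1)/516) + 1059 = 0*(-70240 - 1*(-8/43)) + 1059 = 0*(-70240 + 8/43) + 1059 = 0*(-3020312/43) + 1059 = 0 + 1059 = 1059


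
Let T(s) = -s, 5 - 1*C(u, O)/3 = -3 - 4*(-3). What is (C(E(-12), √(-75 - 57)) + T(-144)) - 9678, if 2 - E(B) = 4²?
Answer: -9546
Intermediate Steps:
E(B) = -14 (E(B) = 2 - 1*4² = 2 - 1*16 = 2 - 16 = -14)
C(u, O) = -12 (C(u, O) = 15 - 3*(-3 - 4*(-3)) = 15 - 3*(-3 + 12) = 15 - 3*9 = 15 - 27 = -12)
(C(E(-12), √(-75 - 57)) + T(-144)) - 9678 = (-12 - 1*(-144)) - 9678 = (-12 + 144) - 9678 = 132 - 9678 = -9546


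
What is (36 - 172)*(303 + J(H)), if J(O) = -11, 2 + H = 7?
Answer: -39712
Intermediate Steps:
H = 5 (H = -2 + 7 = 5)
(36 - 172)*(303 + J(H)) = (36 - 172)*(303 - 11) = -136*292 = -39712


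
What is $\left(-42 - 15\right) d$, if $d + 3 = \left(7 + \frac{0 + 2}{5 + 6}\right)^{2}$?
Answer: $- \frac{335046}{121} \approx -2769.0$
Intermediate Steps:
$d = \frac{5878}{121}$ ($d = -3 + \left(7 + \frac{0 + 2}{5 + 6}\right)^{2} = -3 + \left(7 + \frac{2}{11}\right)^{2} = -3 + \left(\frac{79}{11}\right)^{2} = -3 + \frac{6241}{121} = \frac{5878}{121} \approx 48.578$)
$\left(-42 - 15\right) d = \left(-42 - 15\right) \frac{5878}{121} = \left(-57\right) \frac{5878}{121} = - \frac{335046}{121}$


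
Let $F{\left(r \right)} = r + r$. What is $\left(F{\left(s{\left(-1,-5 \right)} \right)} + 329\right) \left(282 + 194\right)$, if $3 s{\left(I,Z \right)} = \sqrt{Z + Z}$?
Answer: $156604 + \frac{952 i \sqrt{10}}{3} \approx 1.566 \cdot 10^{5} + 1003.5 i$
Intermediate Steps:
$s{\left(I,Z \right)} = \frac{\sqrt{2} \sqrt{Z}}{3}$ ($s{\left(I,Z \right)} = \frac{\sqrt{Z + Z}}{3} = \frac{\sqrt{2 Z}}{3} = \frac{\sqrt{2} \sqrt{Z}}{3}$)
$F{\left(r \right)} = 2 r$
$\left(F{\left(s{\left(-1,-5 \right)} \right)} + 329\right) \left(282 + 194\right) = \left(2 \frac{\sqrt{2} \sqrt{-5}}{3} + 329\right) \left(282 + 194\right) = \left(2 \frac{\sqrt{2} i \sqrt{5}}{3} + 329\right) 476 = \left(2 \frac{i \sqrt{10}}{3} + 329\right) 476 = \left(\frac{2 i \sqrt{10}}{3} + 329\right) 476 = \left(329 + \frac{2 i \sqrt{10}}{3}\right) 476 = 156604 + \frac{952 i \sqrt{10}}{3}$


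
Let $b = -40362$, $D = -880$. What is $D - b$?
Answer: $39482$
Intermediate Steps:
$D - b = -880 - -40362 = -880 + 40362 = 39482$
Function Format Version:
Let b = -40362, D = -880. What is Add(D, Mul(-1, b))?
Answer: 39482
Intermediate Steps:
Add(D, Mul(-1, b)) = Add(-880, Mul(-1, -40362)) = Add(-880, 40362) = 39482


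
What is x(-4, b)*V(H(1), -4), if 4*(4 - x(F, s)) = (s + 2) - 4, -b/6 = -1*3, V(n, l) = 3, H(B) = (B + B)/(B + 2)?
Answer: 0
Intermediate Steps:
H(B) = 2*B/(2 + B) (H(B) = (2*B)/(2 + B) = 2*B/(2 + B))
b = 18 (b = -(-6)*3 = -6*(-3) = 18)
x(F, s) = 9/2 - s/4 (x(F, s) = 4 - ((s + 2) - 4)/4 = 4 - ((2 + s) - 4)/4 = 4 - (-2 + s)/4 = 4 + (½ - s/4) = 9/2 - s/4)
x(-4, b)*V(H(1), -4) = (9/2 - ¼*18)*3 = (9/2 - 9/2)*3 = 0*3 = 0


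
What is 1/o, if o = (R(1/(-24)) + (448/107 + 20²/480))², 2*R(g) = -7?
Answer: 103041/238144 ≈ 0.43268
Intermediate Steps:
R(g) = -7/2 (R(g) = (½)*(-7) = -7/2)
o = 238144/103041 (o = (-7/2 + (448/107 + 20²/480))² = (-7/2 + (448*(1/107) + 400*(1/480)))² = (-7/2 + (448/107 + ⅚))² = (-7/2 + 3223/642)² = (488/321)² = 238144/103041 ≈ 2.3112)
1/o = 1/(238144/103041) = 103041/238144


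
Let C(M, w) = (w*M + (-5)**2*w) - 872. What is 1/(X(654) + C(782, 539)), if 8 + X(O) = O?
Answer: 1/434747 ≈ 2.3002e-6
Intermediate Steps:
X(O) = -8 + O
C(M, w) = -872 + 25*w + M*w (C(M, w) = (M*w + 25*w) - 872 = (25*w + M*w) - 872 = -872 + 25*w + M*w)
1/(X(654) + C(782, 539)) = 1/((-8 + 654) + (-872 + 25*539 + 782*539)) = 1/(646 + (-872 + 13475 + 421498)) = 1/(646 + 434101) = 1/434747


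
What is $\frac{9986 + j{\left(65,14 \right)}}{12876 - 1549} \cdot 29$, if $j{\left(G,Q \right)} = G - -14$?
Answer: $\frac{291885}{11327} \approx 25.769$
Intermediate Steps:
$j{\left(G,Q \right)} = 14 + G$ ($j{\left(G,Q \right)} = G + 14 = 14 + G$)
$\frac{9986 + j{\left(65,14 \right)}}{12876 - 1549} \cdot 29 = \frac{9986 + \left(14 + 65\right)}{12876 - 1549} \cdot 29 = \frac{9986 + 79}{11327} \cdot 29 = 10065 \cdot \frac{1}{11327} \cdot 29 = \frac{10065}{11327} \cdot 29 = \frac{291885}{11327}$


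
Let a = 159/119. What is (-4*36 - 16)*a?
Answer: -25440/119 ≈ -213.78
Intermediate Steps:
a = 159/119 (a = 159*(1/119) = 159/119 ≈ 1.3361)
(-4*36 - 16)*a = (-4*36 - 16)*(159/119) = (-144 - 16)*(159/119) = -160*159/119 = -25440/119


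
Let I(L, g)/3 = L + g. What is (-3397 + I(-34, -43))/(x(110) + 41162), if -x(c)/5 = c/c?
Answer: -3628/41157 ≈ -0.088150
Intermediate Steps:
x(c) = -5 (x(c) = -5*c/c = -5*1 = -5)
I(L, g) = 3*L + 3*g (I(L, g) = 3*(L + g) = 3*L + 3*g)
(-3397 + I(-34, -43))/(x(110) + 41162) = (-3397 + (3*(-34) + 3*(-43)))/(-5 + 41162) = (-3397 + (-102 - 129))/41157 = (-3397 - 231)*(1/41157) = -3628*1/41157 = -3628/41157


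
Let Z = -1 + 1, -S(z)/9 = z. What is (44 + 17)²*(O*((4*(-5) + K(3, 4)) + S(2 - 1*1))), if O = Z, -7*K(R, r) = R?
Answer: 0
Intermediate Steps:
K(R, r) = -R/7
S(z) = -9*z
Z = 0
O = 0
(44 + 17)²*(O*((4*(-5) + K(3, 4)) + S(2 - 1*1))) = (44 + 17)²*(0*((4*(-5) - ⅐*3) - 9*(2 - 1*1))) = 61²*(0*((-20 - 3/7) - 9*(2 - 1))) = 3721*(0*(-143/7 - 9*1)) = 3721*(0*(-143/7 - 9)) = 3721*(0*(-206/7)) = 3721*0 = 0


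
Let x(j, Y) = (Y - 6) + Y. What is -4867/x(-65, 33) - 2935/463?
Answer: -2429521/27780 ≈ -87.456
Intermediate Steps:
x(j, Y) = -6 + 2*Y (x(j, Y) = (-6 + Y) + Y = -6 + 2*Y)
-4867/x(-65, 33) - 2935/463 = -4867/(-6 + 2*33) - 2935/463 = -4867/(-6 + 66) - 2935*1/463 = -4867/60 - 2935/463 = -2429521/27780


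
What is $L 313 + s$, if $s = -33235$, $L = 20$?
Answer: $-26975$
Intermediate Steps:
$L 313 + s = 20 \cdot 313 - 33235 = 6260 - 33235 = -26975$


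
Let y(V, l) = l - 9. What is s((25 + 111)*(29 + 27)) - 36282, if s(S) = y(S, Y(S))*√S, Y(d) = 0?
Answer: -36282 - 72*√119 ≈ -37067.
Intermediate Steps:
y(V, l) = -9 + l
s(S) = -9*√S (s(S) = (-9 + 0)*√S = -9*√S)
s((25 + 111)*(29 + 27)) - 36282 = -9*√(25 + 111)*√(29 + 27) - 36282 = -9*8*√119 - 36282 = -72*√119 - 36282 = -36282 - 72*√119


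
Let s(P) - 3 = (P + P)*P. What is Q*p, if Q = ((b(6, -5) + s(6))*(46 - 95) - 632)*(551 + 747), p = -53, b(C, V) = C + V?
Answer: 299666664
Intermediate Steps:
s(P) = 3 + 2*P**2 (s(P) = 3 + (P + P)*P = 3 + (2*P)*P = 3 + 2*P**2)
Q = -5654088 (Q = (((6 - 5) + (3 + 2*6**2))*(46 - 95) - 632)*(551 + 747) = ((1 + (3 + 2*36))*(-49) - 632)*1298 = ((1 + (3 + 72))*(-49) - 632)*1298 = ((1 + 75)*(-49) - 632)*1298 = (76*(-49) - 632)*1298 = (-3724 - 632)*1298 = -4356*1298 = -5654088)
Q*p = -5654088*(-53) = 299666664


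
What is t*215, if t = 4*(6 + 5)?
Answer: 9460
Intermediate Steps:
t = 44 (t = 4*11 = 44)
t*215 = 44*215 = 9460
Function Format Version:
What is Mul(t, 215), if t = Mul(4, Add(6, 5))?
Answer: 9460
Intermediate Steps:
t = 44 (t = Mul(4, 11) = 44)
Mul(t, 215) = Mul(44, 215) = 9460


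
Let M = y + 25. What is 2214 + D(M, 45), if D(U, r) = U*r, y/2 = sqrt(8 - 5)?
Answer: 3339 + 90*sqrt(3) ≈ 3494.9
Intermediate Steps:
y = 2*sqrt(3) (y = 2*sqrt(8 - 5) = 2*sqrt(3) ≈ 3.4641)
M = 25 + 2*sqrt(3) (M = 2*sqrt(3) + 25 = 25 + 2*sqrt(3) ≈ 28.464)
2214 + D(M, 45) = 2214 + (25 + 2*sqrt(3))*45 = 2214 + (1125 + 90*sqrt(3)) = 3339 + 90*sqrt(3)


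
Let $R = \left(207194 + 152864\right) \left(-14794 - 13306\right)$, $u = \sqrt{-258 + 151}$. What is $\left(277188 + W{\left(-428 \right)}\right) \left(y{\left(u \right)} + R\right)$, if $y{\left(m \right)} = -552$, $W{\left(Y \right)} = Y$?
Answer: $-2800155376219520$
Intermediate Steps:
$u = i \sqrt{107}$ ($u = \sqrt{-107} = i \sqrt{107} \approx 10.344 i$)
$R = -10117629800$ ($R = 360058 \left(-28100\right) = -10117629800$)
$\left(277188 + W{\left(-428 \right)}\right) \left(y{\left(u \right)} + R\right) = \left(277188 - 428\right) \left(-552 - 10117629800\right) = 276760 \left(-10117630352\right) = -2800155376219520$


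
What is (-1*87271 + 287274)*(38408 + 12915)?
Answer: 10264753969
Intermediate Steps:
(-1*87271 + 287274)*(38408 + 12915) = (-87271 + 287274)*51323 = 200003*51323 = 10264753969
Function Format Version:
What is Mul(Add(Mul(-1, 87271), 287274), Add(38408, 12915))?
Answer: 10264753969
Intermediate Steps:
Mul(Add(Mul(-1, 87271), 287274), Add(38408, 12915)) = Mul(Add(-87271, 287274), 51323) = Mul(200003, 51323) = 10264753969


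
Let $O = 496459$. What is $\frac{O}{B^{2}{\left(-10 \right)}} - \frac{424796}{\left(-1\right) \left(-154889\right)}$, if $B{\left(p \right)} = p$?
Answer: $\frac{76853558451}{15488900} \approx 4961.8$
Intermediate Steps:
$\frac{O}{B^{2}{\left(-10 \right)}} - \frac{424796}{\left(-1\right) \left(-154889\right)} = \frac{496459}{\left(-10\right)^{2}} - \frac{424796}{\left(-1\right) \left(-154889\right)} = \frac{496459}{100} - \frac{424796}{154889} = \frac{76853558451}{15488900}$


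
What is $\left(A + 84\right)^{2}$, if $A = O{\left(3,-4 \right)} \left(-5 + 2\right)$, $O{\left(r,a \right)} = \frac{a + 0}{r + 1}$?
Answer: $7569$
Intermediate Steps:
$O{\left(r,a \right)} = \frac{a}{1 + r}$
$A = 3$ ($A = - \frac{4}{1 + 3} \left(-5 + 2\right) = - \frac{4}{4} \left(-3\right) = \left(-4\right) \frac{1}{4} \left(-3\right) = \left(-1\right) \left(-3\right) = 3$)
$\left(A + 84\right)^{2} = \left(3 + 84\right)^{2} = 87^{2} = 7569$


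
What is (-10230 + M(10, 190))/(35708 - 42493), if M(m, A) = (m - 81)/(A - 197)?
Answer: 71539/47495 ≈ 1.5062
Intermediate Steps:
M(m, A) = (-81 + m)/(-197 + A)
(-10230 + M(10, 190))/(35708 - 42493) = (-10230 + (-81 + 10)/(-197 + 190))/(35708 - 42493) = (-10230 - 71/(-7))/(-6785) = (-10230 - 1/7*(-71))*(-1/6785) = (-10230 + 71/7)*(-1/6785) = -71539/7*(-1/6785) = 71539/47495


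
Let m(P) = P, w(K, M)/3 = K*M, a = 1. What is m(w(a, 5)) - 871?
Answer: -856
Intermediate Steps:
w(K, M) = 3*K*M (w(K, M) = 3*(K*M) = 3*K*M)
m(w(a, 5)) - 871 = 3*1*5 - 871 = 15 - 871 = -856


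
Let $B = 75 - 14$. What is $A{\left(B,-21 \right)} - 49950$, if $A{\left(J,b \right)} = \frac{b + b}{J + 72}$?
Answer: $- \frac{949056}{19} \approx -49950.0$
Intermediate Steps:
$B = 61$ ($B = 75 - 14 = 61$)
$A{\left(J,b \right)} = \frac{2 b}{72 + J}$
$A{\left(B,-21 \right)} - 49950 = 2 \left(-21\right) \frac{1}{72 + 61} - 49950 = 2 \left(-21\right) \frac{1}{133} - 49950 = - \frac{6}{19} - 49950 = - \frac{949056}{19}$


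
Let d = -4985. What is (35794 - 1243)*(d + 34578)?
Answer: 1022467743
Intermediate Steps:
(35794 - 1243)*(d + 34578) = (35794 - 1243)*(-4985 + 34578) = 34551*29593 = 1022467743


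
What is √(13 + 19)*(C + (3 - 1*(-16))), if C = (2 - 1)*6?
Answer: 100*√2 ≈ 141.42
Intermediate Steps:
C = 6 (C = 1*6 = 6)
√(13 + 19)*(C + (3 - 1*(-16))) = √(13 + 19)*(6 + (3 - 1*(-16))) = √32*(6 + (3 + 16)) = (4*√2)*(6 + 19) = (4*√2)*25 = 100*√2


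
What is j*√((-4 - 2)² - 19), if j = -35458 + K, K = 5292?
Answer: -30166*√17 ≈ -1.2438e+5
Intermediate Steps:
j = -30166 (j = -35458 + 5292 = -30166)
j*√((-4 - 2)² - 19) = -30166*√((-4 - 2)² - 19) = -30166*√((-6)² - 19) = -30166*√(36 - 19) = -30166*√17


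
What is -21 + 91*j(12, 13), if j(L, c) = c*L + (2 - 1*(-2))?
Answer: 14539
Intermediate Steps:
j(L, c) = 4 + L*c (j(L, c) = L*c + (2 + 2) = L*c + 4 = 4 + L*c)
-21 + 91*j(12, 13) = -21 + 91*(4 + 12*13) = -21 + 91*(4 + 156) = -21 + 91*160 = -21 + 14560 = 14539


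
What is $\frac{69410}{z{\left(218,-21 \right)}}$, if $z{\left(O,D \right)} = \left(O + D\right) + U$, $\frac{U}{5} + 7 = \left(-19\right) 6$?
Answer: $- \frac{34705}{204} \approx -170.12$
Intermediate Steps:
$U = -605$ ($U = -35 + 5 \left(\left(-19\right) 6\right) = -35 + 5 \left(-114\right) = -35 - 570 = -605$)
$z{\left(O,D \right)} = -605 + D + O$ ($z{\left(O,D \right)} = \left(O + D\right) - 605 = \left(D + O\right) - 605 = -605 + D + O$)
$\frac{69410}{z{\left(218,-21 \right)}} = \frac{69410}{-605 - 21 + 218} = \frac{69410}{-408} = 69410 \left(- \frac{1}{408}\right) = - \frac{34705}{204}$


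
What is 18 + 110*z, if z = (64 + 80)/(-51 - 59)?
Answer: -126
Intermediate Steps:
z = -72/55 (z = 144/(-110) = 144*(-1/110) = -72/55 ≈ -1.3091)
18 + 110*z = 18 + 110*(-72/55) = 18 - 144 = -126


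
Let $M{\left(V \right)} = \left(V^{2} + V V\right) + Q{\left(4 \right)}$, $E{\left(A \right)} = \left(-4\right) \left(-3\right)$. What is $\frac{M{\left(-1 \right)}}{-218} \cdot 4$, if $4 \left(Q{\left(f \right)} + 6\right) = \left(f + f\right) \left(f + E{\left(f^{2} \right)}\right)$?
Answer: $- \frac{56}{109} \approx -0.51376$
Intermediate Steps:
$E{\left(A \right)} = 12$
$Q{\left(f \right)} = -6 + \frac{f \left(12 + f\right)}{2}$ ($Q{\left(f \right)} = -6 + \frac{\left(f + f\right) \left(f + 12\right)}{4} = -6 + \frac{2 f \left(12 + f\right)}{4} = -6 + \frac{f \left(12 + f\right)}{2}$)
$M{\left(V \right)} = 26 + 2 V^{2}$ ($M{\left(V \right)} = \left(V^{2} + V V\right) + \left(-6 + \frac{4^{2}}{2} + 6 \cdot 4\right) = \left(V^{2} + V^{2}\right) + \left(-6 + \frac{1}{2} \cdot 16 + 24\right) = 2 V^{2} + \left(-6 + 8 + 24\right) = 2 V^{2} + 26 = 26 + 2 V^{2}$)
$\frac{M{\left(-1 \right)}}{-218} \cdot 4 = \frac{26 + 2 \left(-1\right)^{2}}{-218} \cdot 4 = \left(26 + 2 \cdot 1\right) \left(- \frac{1}{218}\right) 4 = \left(26 + 2\right) \left(- \frac{1}{218}\right) 4 = 28 \left(- \frac{1}{218}\right) 4 = \left(- \frac{14}{109}\right) 4 = - \frac{56}{109}$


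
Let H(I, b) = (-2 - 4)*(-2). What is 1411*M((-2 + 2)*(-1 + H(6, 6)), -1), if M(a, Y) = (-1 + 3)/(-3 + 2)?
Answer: -2822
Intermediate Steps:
H(I, b) = 12 (H(I, b) = -6*(-2) = 12)
M(a, Y) = -2 (M(a, Y) = 2/(-1) = 2*(-1) = -2)
1411*M((-2 + 2)*(-1 + H(6, 6)), -1) = 1411*(-2) = -2822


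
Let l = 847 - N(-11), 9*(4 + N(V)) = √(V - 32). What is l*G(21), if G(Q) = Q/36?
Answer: 5957/12 - 7*I*√43/108 ≈ 496.42 - 0.42502*I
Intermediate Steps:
G(Q) = Q/36 (G(Q) = Q*(1/36) = Q/36)
N(V) = -4 + √(-32 + V)/9 (N(V) = -4 + √(V - 32)/9 = -4 + √(-32 + V)/9)
l = 851 - I*√43/9 (l = 847 - (-4 + √(-32 - 11)/9) = 847 - (-4 + √(-43)/9) = 847 - (-4 + (I*√43)/9) = 847 - (-4 + I*√43/9) = 847 + (4 - I*√43/9) = 851 - I*√43/9 ≈ 851.0 - 0.7286*I)
l*G(21) = (851 - I*√43/9)*((1/36)*21) = (851 - I*√43/9)*(7/12) = 5957/12 - 7*I*√43/108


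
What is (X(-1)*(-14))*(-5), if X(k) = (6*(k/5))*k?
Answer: 84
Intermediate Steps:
X(k) = 6*k**2/5 (X(k) = (6*(k*(1/5)))*k = (6*(k/5))*k = (6*k/5)*k = 6*k**2/5)
(X(-1)*(-14))*(-5) = (((6/5)*(-1)**2)*(-14))*(-5) = (((6/5)*1)*(-14))*(-5) = ((6/5)*(-14))*(-5) = -84/5*(-5) = 84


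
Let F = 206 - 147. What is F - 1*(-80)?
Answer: 139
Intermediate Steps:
F = 59
F - 1*(-80) = 59 - 1*(-80) = 59 + 80 = 139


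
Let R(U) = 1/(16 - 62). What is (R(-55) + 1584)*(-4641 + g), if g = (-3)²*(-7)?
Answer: -171373776/23 ≈ -7.4510e+6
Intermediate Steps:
R(U) = -1/46 (R(U) = 1/(-46) = -1/46)
g = -63 (g = 9*(-7) = -63)
(R(-55) + 1584)*(-4641 + g) = (-1/46 + 1584)*(-4641 - 63) = (72863/46)*(-4704) = -171373776/23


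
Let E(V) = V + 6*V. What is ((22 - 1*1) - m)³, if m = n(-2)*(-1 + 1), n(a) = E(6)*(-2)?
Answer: 9261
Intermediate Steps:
E(V) = 7*V
n(a) = -84 (n(a) = (7*6)*(-2) = 42*(-2) = -84)
m = 0 (m = -84*(-1 + 1) = -84*0 = 0)
((22 - 1*1) - m)³ = ((22 - 1*1) - 1*0)³ = ((22 - 1) + 0)³ = (21 + 0)³ = 21³ = 9261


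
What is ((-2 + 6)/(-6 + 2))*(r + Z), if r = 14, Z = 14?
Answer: -28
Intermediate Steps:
((-2 + 6)/(-6 + 2))*(r + Z) = ((-2 + 6)/(-6 + 2))*(14 + 14) = (4/(-4))*28 = (4*(-¼))*28 = -1*28 = -28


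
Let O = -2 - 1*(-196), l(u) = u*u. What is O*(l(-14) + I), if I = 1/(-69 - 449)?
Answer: 9848119/259 ≈ 38024.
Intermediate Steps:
l(u) = u²
O = 194 (O = -2 + 196 = 194)
I = -1/518 (I = 1/(-518) = -1/518 ≈ -0.0019305)
O*(l(-14) + I) = 194*((-14)² - 1/518) = 194*(196 - 1/518) = 194*(101527/518) = 9848119/259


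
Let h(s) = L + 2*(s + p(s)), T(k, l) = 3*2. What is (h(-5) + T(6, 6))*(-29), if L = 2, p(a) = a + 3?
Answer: 174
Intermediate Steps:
p(a) = 3 + a
T(k, l) = 6
h(s) = 8 + 4*s (h(s) = 2 + 2*(s + (3 + s)) = 2 + 2*(3 + 2*s) = 2 + (6 + 4*s) = 8 + 4*s)
(h(-5) + T(6, 6))*(-29) = ((8 + 4*(-5)) + 6)*(-29) = ((8 - 20) + 6)*(-29) = (-12 + 6)*(-29) = -6*(-29) = 174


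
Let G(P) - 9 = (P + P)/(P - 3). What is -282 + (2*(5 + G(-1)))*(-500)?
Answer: -14782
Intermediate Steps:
G(P) = 9 + 2*P/(-3 + P) (G(P) = 9 + (P + P)/(P - 3) = 9 + (2*P)/(-3 + P) = 9 + 2*P/(-3 + P))
-282 + (2*(5 + G(-1)))*(-500) = -282 + (2*(5 + (-27 + 11*(-1))/(-3 - 1)))*(-500) = -282 + (2*(5 + (-27 - 11)/(-4)))*(-500) = -282 + (2*(5 - 1/4*(-38)))*(-500) = -282 + (2*(5 + 19/2))*(-500) = -282 + (2*(29/2))*(-500) = -282 + 29*(-500) = -282 - 14500 = -14782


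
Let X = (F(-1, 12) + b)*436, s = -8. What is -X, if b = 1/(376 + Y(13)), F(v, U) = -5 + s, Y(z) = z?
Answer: 2204416/389 ≈ 5666.9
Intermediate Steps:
F(v, U) = -13 (F(v, U) = -5 - 8 = -13)
b = 1/389 (b = 1/(376 + 13) = 1/389 ≈ 0.0025707)
X = -2204416/389 (X = (-13 + 1/389)*436 = -5056/389*436 = -2204416/389 ≈ -5666.9)
-X = -1*(-2204416/389) = 2204416/389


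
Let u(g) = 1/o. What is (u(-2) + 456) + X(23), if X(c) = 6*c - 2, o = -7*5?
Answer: 20719/35 ≈ 591.97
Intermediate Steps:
o = -35
u(g) = -1/35 (u(g) = 1/(-35) = -1/35)
X(c) = -2 + 6*c
(u(-2) + 456) + X(23) = (-1/35 + 456) + (-2 + 6*23) = 15959/35 + (-2 + 138) = 15959/35 + 136 = 20719/35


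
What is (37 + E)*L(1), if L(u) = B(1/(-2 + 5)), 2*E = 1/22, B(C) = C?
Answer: 543/44 ≈ 12.341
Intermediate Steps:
E = 1/44 (E = (1/2)/22 = (1/2)*(1/22) = 1/44 ≈ 0.022727)
L(u) = 1/3 (L(u) = 1/(-2 + 5) = 1/3)
(37 + E)*L(1) = (37 + 1/44)*(1/3) = (1629/44)*(1/3) = 543/44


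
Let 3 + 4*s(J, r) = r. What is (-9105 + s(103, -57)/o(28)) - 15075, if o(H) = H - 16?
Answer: -96725/4 ≈ -24181.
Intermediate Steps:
o(H) = -16 + H
s(J, r) = -3/4 + r/4
(-9105 + s(103, -57)/o(28)) - 15075 = (-9105 + (-3/4 + (1/4)*(-57))/(-16 + 28)) - 15075 = (-9105 + (-3/4 - 57/4)/12) - 15075 = (-9105 - 15*1/12) - 15075 = (-9105 - 5/4) - 15075 = -36425/4 - 15075 = -96725/4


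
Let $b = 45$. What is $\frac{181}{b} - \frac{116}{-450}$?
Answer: $\frac{107}{25} \approx 4.28$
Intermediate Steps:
$\frac{181}{b} - \frac{116}{-450} = \frac{181}{45} - \frac{116}{-450} = 181 \cdot \frac{1}{45} - - \frac{58}{225} = \frac{181}{45} + \frac{58}{225} = \frac{107}{25}$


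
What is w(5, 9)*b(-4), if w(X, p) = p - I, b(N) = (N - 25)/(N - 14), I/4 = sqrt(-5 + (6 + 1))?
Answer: 29/2 - 58*sqrt(2)/9 ≈ 5.3862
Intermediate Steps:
I = 4*sqrt(2) (I = 4*sqrt(-5 + (6 + 1)) = 4*sqrt(-5 + 7) = 4*sqrt(2) ≈ 5.6569)
b(N) = (-25 + N)/(-14 + N)
w(X, p) = p - 4*sqrt(2)
w(5, 9)*b(-4) = (9 - 4*sqrt(2))*((-25 - 4)/(-14 - 4)) = (9 - 4*sqrt(2))*(-29/(-18)) = (9 - 4*sqrt(2))*(-1/18*(-29)) = (9 - 4*sqrt(2))*(29/18) = 29/2 - 58*sqrt(2)/9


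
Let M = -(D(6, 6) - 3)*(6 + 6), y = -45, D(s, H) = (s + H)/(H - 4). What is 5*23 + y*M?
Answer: 1735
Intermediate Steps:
D(s, H) = (H + s)/(-4 + H)
M = -36 (M = -((6 + 6)/(-4 + 6) - 3)*(6 + 6) = -(12/2 - 3)*12 = -((½)*12 - 3)*12 = -(6 - 3)*12 = -3*12 = -1*36 = -36)
5*23 + y*M = 5*23 - 45*(-36) = 115 + 1620 = 1735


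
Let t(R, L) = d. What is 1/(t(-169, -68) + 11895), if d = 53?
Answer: 1/11948 ≈ 8.3696e-5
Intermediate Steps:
t(R, L) = 53
1/(t(-169, -68) + 11895) = 1/(53 + 11895) = 1/11948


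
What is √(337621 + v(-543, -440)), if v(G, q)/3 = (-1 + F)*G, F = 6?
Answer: 574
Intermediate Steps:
v(G, q) = 15*G (v(G, q) = 3*((-1 + 6)*G) = 3*(5*G) = 15*G)
√(337621 + v(-543, -440)) = √(337621 + 15*(-543)) = √(337621 - 8145) = √329476 = 574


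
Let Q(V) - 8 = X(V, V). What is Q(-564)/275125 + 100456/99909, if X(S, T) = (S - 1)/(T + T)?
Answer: 10392191174467/10335286323000 ≈ 1.0055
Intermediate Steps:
X(S, T) = (-1 + S)/(2*T) (X(S, T) = (-1 + S)/((2*T)) = (-1 + S)*(1/(2*T)) = (-1 + S)/(2*T))
Q(V) = 8 + (-1 + V)/(2*V)
Q(-564)/275125 + 100456/99909 = ((1/2)*(-1 + 17*(-564))/(-564))/275125 + 100456/99909 = ((1/2)*(-1/564)*(-1 - 9588))*(1/275125) + 100456*(1/99909) = ((1/2)*(-1/564)*(-9589))*(1/275125) + 100456/99909 = (9589/1128)*(1/275125) + 100456/99909 = 9589/310341000 + 100456/99909 = 10392191174467/10335286323000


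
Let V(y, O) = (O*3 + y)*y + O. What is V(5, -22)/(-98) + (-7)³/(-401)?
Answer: 164741/39298 ≈ 4.1921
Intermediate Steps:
V(y, O) = O + y*(y + 3*O) (V(y, O) = (3*O + y)*y + O = (y + 3*O)*y + O = y*(y + 3*O) + O = O + y*(y + 3*O))
V(5, -22)/(-98) + (-7)³/(-401) = (-22 + 5² + 3*(-22)*5)/(-98) + (-7)³/(-401) = (-22 + 25 - 330)*(-1/98) - 343*(-1/401) = -327*(-1/98) + 343/401 = 327/98 + 343/401 = 164741/39298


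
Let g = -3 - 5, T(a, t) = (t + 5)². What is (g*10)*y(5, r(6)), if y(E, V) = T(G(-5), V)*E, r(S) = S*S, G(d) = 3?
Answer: -672400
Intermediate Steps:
T(a, t) = (5 + t)²
r(S) = S²
y(E, V) = E*(5 + V)² (y(E, V) = (5 + V)²*E = E*(5 + V)²)
g = -8
(g*10)*y(5, r(6)) = (-8*10)*(5*(5 + 6²)²) = -400*(5 + 36)² = -400*41² = -400*1681 = -80*8405 = -672400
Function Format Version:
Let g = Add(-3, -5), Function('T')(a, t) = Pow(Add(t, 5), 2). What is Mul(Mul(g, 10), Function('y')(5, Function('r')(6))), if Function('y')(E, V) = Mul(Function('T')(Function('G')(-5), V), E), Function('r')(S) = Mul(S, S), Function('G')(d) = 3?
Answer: -672400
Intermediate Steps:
Function('T')(a, t) = Pow(Add(5, t), 2)
Function('r')(S) = Pow(S, 2)
Function('y')(E, V) = Mul(E, Pow(Add(5, V), 2)) (Function('y')(E, V) = Mul(Pow(Add(5, V), 2), E) = Mul(E, Pow(Add(5, V), 2)))
g = -8
Mul(Mul(g, 10), Function('y')(5, Function('r')(6))) = Mul(Mul(-8, 10), Mul(5, Pow(Add(5, Pow(6, 2)), 2))) = Mul(-80, Mul(5, Pow(Add(5, 36), 2))) = Mul(-80, Mul(5, Pow(41, 2))) = Mul(-80, Mul(5, 1681)) = Mul(-80, 8405) = -672400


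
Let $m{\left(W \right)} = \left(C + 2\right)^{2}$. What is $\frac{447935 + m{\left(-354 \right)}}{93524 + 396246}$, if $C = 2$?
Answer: $\frac{447951}{489770} \approx 0.91461$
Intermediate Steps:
$m{\left(W \right)} = 16$ ($m{\left(W \right)} = \left(2 + 2\right)^{2} = 4^{2} = 16$)
$\frac{447935 + m{\left(-354 \right)}}{93524 + 396246} = \frac{447935 + 16}{93524 + 396246} = \frac{447951}{489770}$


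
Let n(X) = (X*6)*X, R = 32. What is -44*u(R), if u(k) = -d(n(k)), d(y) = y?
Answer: 270336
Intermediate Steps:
n(X) = 6*X² (n(X) = (6*X)*X = 6*X²)
u(k) = -6*k²
-44*u(R) = -(-264)*32² = -(-264)*1024 = -44*(-6144) = 270336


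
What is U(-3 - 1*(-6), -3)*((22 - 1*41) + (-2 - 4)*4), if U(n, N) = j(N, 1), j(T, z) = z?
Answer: -43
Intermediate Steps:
U(n, N) = 1
U(-3 - 1*(-6), -3)*((22 - 1*41) + (-2 - 4)*4) = 1*((22 - 1*41) + (-2 - 4)*4) = 1*((22 - 41) - 6*4) = 1*(-19 - 24) = 1*(-43) = -43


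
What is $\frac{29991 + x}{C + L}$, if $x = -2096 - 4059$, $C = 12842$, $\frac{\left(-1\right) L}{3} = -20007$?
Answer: $\frac{23836}{72863} \approx 0.32713$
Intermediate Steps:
$L = 60021$ ($L = \left(-3\right) \left(-20007\right) = 60021$)
$x = -6155$
$\frac{29991 + x}{C + L} = \frac{29991 - 6155}{12842 + 60021} = \frac{23836}{72863}$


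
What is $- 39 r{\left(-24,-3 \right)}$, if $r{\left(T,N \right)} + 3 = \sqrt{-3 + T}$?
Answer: $117 - 117 i \sqrt{3} \approx 117.0 - 202.65 i$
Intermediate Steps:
$r{\left(T,N \right)} = -3 + \sqrt{-3 + T}$
$- 39 r{\left(-24,-3 \right)} = - 39 \left(-3 + \sqrt{-3 - 24}\right) = - 39 \left(-3 + \sqrt{-27}\right) = - 39 \left(-3 + 3 i \sqrt{3}\right) = 117 - 117 i \sqrt{3}$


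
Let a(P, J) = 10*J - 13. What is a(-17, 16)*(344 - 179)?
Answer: 24255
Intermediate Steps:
a(P, J) = -13 + 10*J
a(-17, 16)*(344 - 179) = (-13 + 10*16)*(344 - 179) = (-13 + 160)*165 = 147*165 = 24255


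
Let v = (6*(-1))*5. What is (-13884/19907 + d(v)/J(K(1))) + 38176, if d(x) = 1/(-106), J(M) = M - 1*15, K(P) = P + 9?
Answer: 402776566347/10550710 ≈ 38175.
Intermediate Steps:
K(P) = 9 + P
v = -30 (v = -6*5 = -30)
J(M) = -15 + M (J(M) = M - 15 = -15 + M)
d(x) = -1/106
(-13884/19907 + d(v)/J(K(1))) + 38176 = (-13884/19907 - 1/(106*(-15 + (9 + 1)))) + 38176 = (-13884*1/19907 - 1/(106*(-15 + 10))) + 38176 = (-13884/19907 - 1/106/(-5)) + 38176 = (-13884/19907 - 1/106*(-1/5)) + 38176 = (-13884/19907 + 1/530) + 38176 = -7338613/10550710 + 38176 = 402776566347/10550710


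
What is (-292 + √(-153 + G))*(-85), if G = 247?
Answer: 24820 - 85*√94 ≈ 23996.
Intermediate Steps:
(-292 + √(-153 + G))*(-85) = (-292 + √(-153 + 247))*(-85) = (-292 + √94)*(-85) = 24820 - 85*√94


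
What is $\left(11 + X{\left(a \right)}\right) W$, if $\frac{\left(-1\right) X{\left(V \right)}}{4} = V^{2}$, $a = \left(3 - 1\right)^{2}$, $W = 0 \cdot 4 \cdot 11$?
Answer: $0$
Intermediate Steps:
$W = 0$ ($W = 0 \cdot 11 = 0$)
$a = 4$ ($a = 2^{2} = 4$)
$X{\left(V \right)} = - 4 V^{2}$
$\left(11 + X{\left(a \right)}\right) W = \left(11 - 4 \cdot 4^{2}\right) 0 = \left(11 - 64\right) 0 = \left(-53\right) 0 = 0$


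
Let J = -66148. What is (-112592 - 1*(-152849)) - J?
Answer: 106405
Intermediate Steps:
(-112592 - 1*(-152849)) - J = (-112592 - 1*(-152849)) - 1*(-66148) = (-112592 + 152849) + 66148 = 40257 + 66148 = 106405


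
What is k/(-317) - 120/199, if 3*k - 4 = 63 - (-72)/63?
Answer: -297921/441581 ≈ -0.67467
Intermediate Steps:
k = 159/7 (k = 4/3 + (63 - (-72)/63)/3 = 4/3 + (63 - 1*(-8/7))/3 = 4/3 + (63 + 8/7)/3 = 4/3 + (⅓)*(449/7) = 4/3 + 449/21 = 159/7 ≈ 22.714)
k/(-317) - 120/199 = (159/7)/(-317) - 120/199 = (159/7)*(-1/317) - 120*1/199 = -159/2219 - 120/199 = -297921/441581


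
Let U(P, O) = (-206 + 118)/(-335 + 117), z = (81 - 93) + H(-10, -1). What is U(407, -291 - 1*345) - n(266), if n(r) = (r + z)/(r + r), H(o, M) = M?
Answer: -4169/57988 ≈ -0.071894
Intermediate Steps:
z = -13 (z = (81 - 93) - 1 = -12 - 1 = -13)
U(P, O) = 44/109 (U(P, O) = -88/(-218) = -88*(-1/218) = 44/109)
n(r) = (-13 + r)/(2*r) (n(r) = (r - 13)/(r + r) = (-13 + r)/((2*r)) = (-13 + r)*(1/(2*r)) = (-13 + r)/(2*r))
U(407, -291 - 1*345) - n(266) = 44/109 - (-13 + 266)/(2*266) = 44/109 - 253/(2*266) = 44/109 - 1*253/532 = 44/109 - 253/532 = -4169/57988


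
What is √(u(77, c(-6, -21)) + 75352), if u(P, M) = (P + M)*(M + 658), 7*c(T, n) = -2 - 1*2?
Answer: √6154318/7 ≈ 354.40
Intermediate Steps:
c(T, n) = -4/7 (c(T, n) = (-2 - 1*2)/7 = (-2 - 2)/7 = (⅐)*(-4) = -4/7)
u(P, M) = (658 + M)*(M + P) (u(P, M) = (M + P)*(658 + M) = (658 + M)*(M + P))
√(u(77, c(-6, -21)) + 75352) = √(((-4/7)² + 658*(-4/7) + 658*77 - 4/7*77) + 75352) = √((16/49 - 376 + 50666 - 44) + 75352) = √(2462070/49 + 75352) = √(6154318/49) = √6154318/7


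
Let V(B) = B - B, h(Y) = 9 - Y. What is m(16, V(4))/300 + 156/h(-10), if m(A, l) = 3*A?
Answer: 3976/475 ≈ 8.3705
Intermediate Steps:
V(B) = 0
m(16, V(4))/300 + 156/h(-10) = (3*16)/300 + 156/(9 - 1*(-10)) = 48*(1/300) + 156/(9 + 10) = 4/25 + 156/19 = 3976/475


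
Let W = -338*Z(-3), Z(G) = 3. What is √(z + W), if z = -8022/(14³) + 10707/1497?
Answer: I*√49281069841/6986 ≈ 31.777*I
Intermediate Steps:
W = -1014 (W = -338*3 = -1014)
z = 413597/97804 (z = -8022/2744 + 10707*(1/1497) = -8022*1/2744 + 3569/499 = -573/196 + 3569/499 = 413597/97804 ≈ 4.2288)
√(z + W) = √(413597/97804 - 1014) = √(-98759659/97804) = I*√49281069841/6986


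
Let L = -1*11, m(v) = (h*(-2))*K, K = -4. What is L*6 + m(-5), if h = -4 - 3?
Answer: -122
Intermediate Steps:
h = -7
m(v) = -56 (m(v) = -7*(-2)*(-4) = 14*(-4) = -56)
L = -11
L*6 + m(-5) = -11*6 - 56 = -66 - 56 = -122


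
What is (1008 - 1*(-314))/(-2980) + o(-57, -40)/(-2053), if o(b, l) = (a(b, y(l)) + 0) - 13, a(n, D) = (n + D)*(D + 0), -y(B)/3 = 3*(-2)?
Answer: -291683/3058970 ≈ -0.095353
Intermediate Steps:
y(B) = 18 (y(B) = -9*(-2) = -3*(-6) = 18)
a(n, D) = D*(D + n) (a(n, D) = (D + n)*D = D*(D + n))
o(b, l) = 311 + 18*b (o(b, l) = (18*(18 + b) + 0) - 13 = ((324 + 18*b) + 0) - 13 = (324 + 18*b) - 13 = 311 + 18*b)
(1008 - 1*(-314))/(-2980) + o(-57, -40)/(-2053) = (1008 - 1*(-314))/(-2980) + (311 + 18*(-57))/(-2053) = (1008 + 314)*(-1/2980) + (311 - 1026)*(-1/2053) = 1322*(-1/2980) - 715*(-1/2053) = -661/1490 + 715/2053 = -291683/3058970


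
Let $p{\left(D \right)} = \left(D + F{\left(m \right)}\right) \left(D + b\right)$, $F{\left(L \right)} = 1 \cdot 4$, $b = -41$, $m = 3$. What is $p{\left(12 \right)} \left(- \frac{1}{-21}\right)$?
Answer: $- \frac{464}{21} \approx -22.095$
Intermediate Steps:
$F{\left(L \right)} = 4$
$p{\left(D \right)} = \left(-41 + D\right) \left(4 + D\right)$ ($p{\left(D \right)} = \left(D + 4\right) \left(D - 41\right) = \left(4 + D\right) \left(-41 + D\right) = \left(-41 + D\right) \left(4 + D\right)$)
$p{\left(12 \right)} \left(- \frac{1}{-21}\right) = \left(-164 + 12^{2} - 444\right) \left(- \frac{1}{-21}\right) = \left(-164 + 144 - 444\right) \left(\left(-1\right) \left(- \frac{1}{21}\right)\right) = \left(-464\right) \frac{1}{21} = - \frac{464}{21}$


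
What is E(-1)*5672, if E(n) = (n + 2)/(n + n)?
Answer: -2836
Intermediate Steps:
E(n) = (2 + n)/(2*n) (E(n) = (2 + n)/((2*n)) = (2 + n)*(1/(2*n)) = (2 + n)/(2*n))
E(-1)*5672 = ((1/2)*(2 - 1)/(-1))*5672 = ((1/2)*(-1)*1)*5672 = -1/2*5672 = -2836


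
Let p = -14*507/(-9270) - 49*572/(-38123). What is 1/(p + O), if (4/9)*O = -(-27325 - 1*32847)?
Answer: 58900035/7974387441314 ≈ 7.3862e-6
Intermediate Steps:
p = 88402769/58900035 (p = -7098*(-1/9270) - 28028*(-1/38123) = 1183/1545 + 28028/38123 = 88402769/58900035 ≈ 1.5009)
O = 135387 (O = 9*(-(-27325 - 1*32847))/4 = 9*(-(-27325 - 32847))/4 = 9*(-1*(-60172))/4 = (9/4)*60172 = 135387)
1/(p + O) = 1/(88402769/58900035 + 135387) = 1/(7974387441314/58900035) = 58900035/7974387441314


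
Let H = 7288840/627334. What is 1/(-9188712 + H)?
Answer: -313667/2882192082484 ≈ -1.0883e-7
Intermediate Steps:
H = 3644420/313667 (H = 7288840*(1/627334) = 3644420/313667 ≈ 11.619)
1/(-9188712 + H) = 1/(-9188712 + 3644420/313667) = 1/(-2882192082484/313667) = -313667/2882192082484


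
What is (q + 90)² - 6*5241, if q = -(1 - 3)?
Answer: -22982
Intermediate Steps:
q = 2 (q = -1*(-2) = 2)
(q + 90)² - 6*5241 = (2 + 90)² - 6*5241 = 92² - 31446 = 8464 - 31446 = -22982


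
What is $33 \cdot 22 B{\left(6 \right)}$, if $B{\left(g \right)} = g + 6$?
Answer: $8712$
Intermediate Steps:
$B{\left(g \right)} = 6 + g$
$33 \cdot 22 B{\left(6 \right)} = 33 \cdot 22 \left(6 + 6\right) = 726 \cdot 12 = 8712$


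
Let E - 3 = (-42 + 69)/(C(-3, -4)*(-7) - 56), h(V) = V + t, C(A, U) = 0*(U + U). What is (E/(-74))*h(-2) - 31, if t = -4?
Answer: -63809/2072 ≈ -30.796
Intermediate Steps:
C(A, U) = 0 (C(A, U) = 0*(2*U) = 0)
h(V) = -4 + V (h(V) = V - 4 = -4 + V)
E = 141/56 (E = 3 + (-42 + 69)/(0*(-7) - 56) = 3 + 27/(0 - 56) = 3 + 27/(-56) = 3 + 27*(-1/56) = 3 - 27/56 = 141/56 ≈ 2.5179)
(E/(-74))*h(-2) - 31 = ((141/56)/(-74))*(-4 - 2) - 31 = ((141/56)*(-1/74))*(-6) - 31 = -141/4144*(-6) - 31 = 423/2072 - 31 = -63809/2072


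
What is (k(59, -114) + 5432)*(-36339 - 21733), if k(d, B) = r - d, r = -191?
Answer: -300929104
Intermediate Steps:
k(d, B) = -191 - d
(k(59, -114) + 5432)*(-36339 - 21733) = ((-191 - 1*59) + 5432)*(-36339 - 21733) = ((-191 - 59) + 5432)*(-58072) = (-250 + 5432)*(-58072) = 5182*(-58072) = -300929104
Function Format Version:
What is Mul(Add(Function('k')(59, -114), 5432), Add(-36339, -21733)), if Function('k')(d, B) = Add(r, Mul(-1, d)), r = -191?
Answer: -300929104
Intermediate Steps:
Function('k')(d, B) = Add(-191, Mul(-1, d))
Mul(Add(Function('k')(59, -114), 5432), Add(-36339, -21733)) = Mul(Add(Add(-191, Mul(-1, 59)), 5432), Add(-36339, -21733)) = Mul(Add(Add(-191, -59), 5432), -58072) = Mul(Add(-250, 5432), -58072) = Mul(5182, -58072) = -300929104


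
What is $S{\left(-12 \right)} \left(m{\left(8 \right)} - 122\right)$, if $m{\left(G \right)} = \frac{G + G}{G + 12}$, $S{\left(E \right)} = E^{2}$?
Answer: $- \frac{87264}{5} \approx -17453.0$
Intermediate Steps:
$m{\left(G \right)} = \frac{2 G}{12 + G}$
$S{\left(-12 \right)} \left(m{\left(8 \right)} - 122\right) = \left(-12\right)^{2} \left(2 \cdot 8 \frac{1}{12 + 8} - 122\right) = 144 \left(2 \cdot 8 \cdot \frac{1}{20} - 122\right) = 144 \left(\frac{4}{5} - 122\right) = 144 \left(- \frac{606}{5}\right) = - \frac{87264}{5}$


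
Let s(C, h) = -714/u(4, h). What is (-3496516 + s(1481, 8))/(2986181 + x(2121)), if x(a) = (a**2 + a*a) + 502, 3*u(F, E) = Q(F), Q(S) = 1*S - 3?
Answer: -3498658/11983965 ≈ -0.29194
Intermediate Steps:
Q(S) = -3 + S (Q(S) = S - 3 = -3 + S)
u(F, E) = -1 + F/3 (u(F, E) = (-3 + F)/3 = -1 + F/3)
x(a) = 502 + 2*a**2 (x(a) = (a**2 + a**2) + 502 = 2*a**2 + 502 = 502 + 2*a**2)
s(C, h) = -2142 (s(C, h) = -714/(-1 + (1/3)*4) = -714/(-1 + 4/3) = -714/1/3 = -714*3 = -2142)
(-3496516 + s(1481, 8))/(2986181 + x(2121)) = (-3496516 - 2142)/(2986181 + (502 + 2*2121**2)) = -3498658/(2986181 + (502 + 2*4498641)) = -3498658/(2986181 + (502 + 8997282)) = -3498658/(2986181 + 8997784) = -3498658/11983965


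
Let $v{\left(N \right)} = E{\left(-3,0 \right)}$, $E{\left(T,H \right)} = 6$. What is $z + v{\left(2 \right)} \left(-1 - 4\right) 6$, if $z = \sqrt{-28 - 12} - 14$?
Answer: $-194 + 2 i \sqrt{10} \approx -194.0 + 6.3246 i$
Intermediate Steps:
$v{\left(N \right)} = 6$
$z = -14 + 2 i \sqrt{10}$ ($z = \sqrt{-40} - 14 = 2 i \sqrt{10} - 14 = -14 + 2 i \sqrt{10} \approx -14.0 + 6.3246 i$)
$z + v{\left(2 \right)} \left(-1 - 4\right) 6 = \left(-14 + 2 i \sqrt{10}\right) + 6 \left(-1 - 4\right) 6 = \left(-14 + 2 i \sqrt{10}\right) + 6 \left(\left(-5\right) 6\right) = \left(-14 + 2 i \sqrt{10}\right) + 6 \left(-30\right) = \left(-14 + 2 i \sqrt{10}\right) - 180 = -194 + 2 i \sqrt{10}$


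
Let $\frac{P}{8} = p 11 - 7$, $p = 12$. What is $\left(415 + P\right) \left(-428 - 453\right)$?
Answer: $-1246615$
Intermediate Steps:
$P = 1000$ ($P = 8 \left(12 \cdot 11 - 7\right) = 8 \left(132 - 7\right) = 8 \cdot 125 = 1000$)
$\left(415 + P\right) \left(-428 - 453\right) = \left(415 + 1000\right) \left(-428 - 453\right) = 1415 \left(-881\right) = -1246615$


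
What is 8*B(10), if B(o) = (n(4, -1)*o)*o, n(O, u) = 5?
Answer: 4000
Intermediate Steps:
B(o) = 5*o² (B(o) = (5*o)*o = 5*o²)
8*B(10) = 8*(5*10²) = 8*(5*100) = 8*500 = 4000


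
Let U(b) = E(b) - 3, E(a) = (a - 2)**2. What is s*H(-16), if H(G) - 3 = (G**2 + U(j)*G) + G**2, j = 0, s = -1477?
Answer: -737023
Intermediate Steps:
E(a) = (-2 + a)**2
U(b) = -3 + (-2 + b)**2 (U(b) = (-2 + b)**2 - 3 = -3 + (-2 + b)**2)
H(G) = 3 + G + 2*G**2 (H(G) = 3 + ((G**2 + (-3 + (-2 + 0)**2)*G) + G**2) = 3 + ((G**2 + (-3 + (-2)**2)*G) + G**2) = 3 + ((G**2 + (-3 + 4)*G) + G**2) = 3 + ((G**2 + 1*G) + G**2) = 3 + ((G**2 + G) + G**2) = 3 + ((G + G**2) + G**2) = 3 + (G + 2*G**2) = 3 + G + 2*G**2)
s*H(-16) = -1477*(3 - 16 + 2*(-16)**2) = -1477*(3 - 16 + 2*256) = -1477*(3 - 16 + 512) = -1477*499 = -737023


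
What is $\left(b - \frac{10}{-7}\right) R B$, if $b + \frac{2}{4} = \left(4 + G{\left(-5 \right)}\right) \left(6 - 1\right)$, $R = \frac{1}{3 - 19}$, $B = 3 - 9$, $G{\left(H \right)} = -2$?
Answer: $\frac{459}{112} \approx 4.0982$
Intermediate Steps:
$B = -6$ ($B = 3 - 9 = -6$)
$R = - \frac{1}{16}$ ($R = \frac{1}{-16} = - \frac{1}{16} \approx -0.0625$)
$b = \frac{19}{2}$ ($b = - \frac{1}{2} + \left(4 - 2\right) \left(6 - 1\right) = - \frac{1}{2} + 2 \cdot 5 = - \frac{1}{2} + 10 = \frac{19}{2} \approx 9.5$)
$\left(b - \frac{10}{-7}\right) R B = \left(\frac{19}{2} - \frac{10}{-7}\right) \left(- \frac{1}{16}\right) \left(-6\right) = \left(\frac{19}{2} - 10 \left(- \frac{1}{7}\right)\right) \left(- \frac{1}{16}\right) \left(-6\right) = \left(\frac{19}{2} - - \frac{10}{7}\right) \left(- \frac{1}{16}\right) \left(-6\right) = \left(\frac{19}{2} + \frac{10}{7}\right) \left(- \frac{1}{16}\right) \left(-6\right) = \frac{153}{14} \left(- \frac{1}{16}\right) \left(-6\right) = \left(- \frac{153}{224}\right) \left(-6\right) = \frac{459}{112}$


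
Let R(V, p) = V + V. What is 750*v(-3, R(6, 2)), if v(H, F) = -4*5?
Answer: -15000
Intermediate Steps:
R(V, p) = 2*V
v(H, F) = -20
750*v(-3, R(6, 2)) = 750*(-20) = -15000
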